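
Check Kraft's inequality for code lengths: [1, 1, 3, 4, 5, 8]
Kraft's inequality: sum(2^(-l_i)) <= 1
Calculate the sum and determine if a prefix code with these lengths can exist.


Sum = 2^(-1) + 2^(-1) + 2^(-3) + 2^(-4) + 2^(-5) + 2^(-8)
    = 0.5 + 0.5 + 0.125 + 0.0625 + 0.03125 + 0.00390625
    = 313/256 = 1.22265625
Since 1.22265625 > 1, Kraft's inequality is NOT satisfied.
A prefix code with these lengths CANNOT exist.

Kraft sum = 1.22265625. Not satisfied.


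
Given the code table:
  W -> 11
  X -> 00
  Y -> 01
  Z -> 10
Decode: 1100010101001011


Decoding:
11 -> W
00 -> X
01 -> Y
01 -> Y
01 -> Y
00 -> X
10 -> Z
11 -> W


Result: WXYYYXZW


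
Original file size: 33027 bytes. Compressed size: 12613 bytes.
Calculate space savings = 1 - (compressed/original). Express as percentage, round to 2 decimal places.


ratio = compressed/original = 12613/33027 = 0.3819
savings = 1 - ratio = 1 - 0.3819 = 0.6181
as a percentage: 0.6181 * 100 = 61.81%

Space savings = 1 - 12613/33027 = 61.81%


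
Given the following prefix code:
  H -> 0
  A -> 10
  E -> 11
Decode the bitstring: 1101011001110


Decoding step by step:
Bits 11 -> E
Bits 0 -> H
Bits 10 -> A
Bits 11 -> E
Bits 0 -> H
Bits 0 -> H
Bits 11 -> E
Bits 10 -> A


Decoded message: EHAEHHEA


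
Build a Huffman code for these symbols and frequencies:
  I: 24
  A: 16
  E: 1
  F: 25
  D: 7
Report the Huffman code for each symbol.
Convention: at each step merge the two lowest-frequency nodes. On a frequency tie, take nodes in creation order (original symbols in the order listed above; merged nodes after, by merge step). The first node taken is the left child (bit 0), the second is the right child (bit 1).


Huffman tree construction:
Step 1: Merge E(1) + D(7) = 8
Step 2: Merge (E+D)(8) + A(16) = 24
Step 3: Merge I(24) + ((E+D)+A)(24) = 48
Step 4: Merge F(25) + (I+((E+D)+A))(48) = 73
Read each symbol's code off the tree from the root (left child = 0, right child = 1).

Codes:
  I: 10 (length 2)
  A: 111 (length 3)
  E: 1100 (length 4)
  F: 0 (length 1)
  D: 1101 (length 4)
Average code length: 153/73 = 2.0959 bits/symbol


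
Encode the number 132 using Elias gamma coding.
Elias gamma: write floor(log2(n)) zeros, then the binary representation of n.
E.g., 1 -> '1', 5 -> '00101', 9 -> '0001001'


num_bits = floor(log2(132)) + 1 = 8
leading_zeros = num_bits - 1 = 7
binary(132) = 10000100

Elias gamma(132) = '0000000' + '10000100' = 000000010000100 (15 bits)


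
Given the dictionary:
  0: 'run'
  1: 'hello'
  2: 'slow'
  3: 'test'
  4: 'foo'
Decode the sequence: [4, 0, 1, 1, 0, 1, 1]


Look up each index in the dictionary:
  4 -> 'foo'
  0 -> 'run'
  1 -> 'hello'
  1 -> 'hello'
  0 -> 'run'
  1 -> 'hello'
  1 -> 'hello'

Decoded: "foo run hello hello run hello hello"


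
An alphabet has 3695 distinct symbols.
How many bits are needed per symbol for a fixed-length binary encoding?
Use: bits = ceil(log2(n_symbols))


log2(3695) = 11.8514
Bracket: 2^11 = 2048 < 3695 <= 2^12 = 4096
So ceil(log2(3695)) = 12

bits = ceil(log2(3695)) = ceil(11.8514) = 12 bits


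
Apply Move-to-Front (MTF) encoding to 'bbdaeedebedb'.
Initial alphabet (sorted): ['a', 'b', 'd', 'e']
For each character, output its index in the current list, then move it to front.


MTF encoding:
'b': index 1 in ['a', 'b', 'd', 'e'] -> ['b', 'a', 'd', 'e']
'b': index 0 in ['b', 'a', 'd', 'e'] -> ['b', 'a', 'd', 'e']
'd': index 2 in ['b', 'a', 'd', 'e'] -> ['d', 'b', 'a', 'e']
'a': index 2 in ['d', 'b', 'a', 'e'] -> ['a', 'd', 'b', 'e']
'e': index 3 in ['a', 'd', 'b', 'e'] -> ['e', 'a', 'd', 'b']
'e': index 0 in ['e', 'a', 'd', 'b'] -> ['e', 'a', 'd', 'b']
'd': index 2 in ['e', 'a', 'd', 'b'] -> ['d', 'e', 'a', 'b']
'e': index 1 in ['d', 'e', 'a', 'b'] -> ['e', 'd', 'a', 'b']
'b': index 3 in ['e', 'd', 'a', 'b'] -> ['b', 'e', 'd', 'a']
'e': index 1 in ['b', 'e', 'd', 'a'] -> ['e', 'b', 'd', 'a']
'd': index 2 in ['e', 'b', 'd', 'a'] -> ['d', 'e', 'b', 'a']
'b': index 2 in ['d', 'e', 'b', 'a'] -> ['b', 'd', 'e', 'a']


Output: [1, 0, 2, 2, 3, 0, 2, 1, 3, 1, 2, 2]


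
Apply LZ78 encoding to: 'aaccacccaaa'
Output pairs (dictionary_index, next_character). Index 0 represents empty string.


LZ78 encoding steps:
Dictionary: {0: ''}
Step 1: w='' (idx 0), next='a' -> output (0, 'a'), add 'a' as idx 1
Step 2: w='a' (idx 1), next='c' -> output (1, 'c'), add 'ac' as idx 2
Step 3: w='' (idx 0), next='c' -> output (0, 'c'), add 'c' as idx 3
Step 4: w='ac' (idx 2), next='c' -> output (2, 'c'), add 'acc' as idx 4
Step 5: w='c' (idx 3), next='a' -> output (3, 'a'), add 'ca' as idx 5
Step 6: w='a' (idx 1), next='a' -> output (1, 'a'), add 'aa' as idx 6


Encoded: [(0, 'a'), (1, 'c'), (0, 'c'), (2, 'c'), (3, 'a'), (1, 'a')]


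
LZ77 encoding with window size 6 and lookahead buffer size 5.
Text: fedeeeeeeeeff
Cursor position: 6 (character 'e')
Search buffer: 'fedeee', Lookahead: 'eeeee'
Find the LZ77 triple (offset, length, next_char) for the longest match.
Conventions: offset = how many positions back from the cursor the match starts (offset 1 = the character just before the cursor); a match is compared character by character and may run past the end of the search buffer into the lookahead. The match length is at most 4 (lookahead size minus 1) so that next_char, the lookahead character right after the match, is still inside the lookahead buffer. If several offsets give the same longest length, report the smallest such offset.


Try each offset into the search buffer:
  offset=1 (pos 5, char 'e'): match length 4
  offset=2 (pos 4, char 'e'): match length 4
  offset=3 (pos 3, char 'e'): match length 4
  offset=4 (pos 2, char 'd'): match length 0
  offset=5 (pos 1, char 'e'): match length 1
  offset=6 (pos 0, char 'f'): match length 0
Longest match has length 4, found at offsets 1, 2, 3; take the smallest, offset 1.
next_char = character at position 6 + 4 = 10 -> 'e'

Best match: offset=1, length=4 (matching 'eeee' starting at position 5)
LZ77 triple: (1, 4, 'e')


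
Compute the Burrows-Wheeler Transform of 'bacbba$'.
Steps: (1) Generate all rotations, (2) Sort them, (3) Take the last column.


Rotations (sorted):
  0: $bacbba -> last char: a
  1: a$bacbb -> last char: b
  2: acbba$b -> last char: b
  3: ba$bacb -> last char: b
  4: bacbba$ -> last char: $
  5: bba$bac -> last char: c
  6: cbba$ba -> last char: a


BWT = abbb$ca


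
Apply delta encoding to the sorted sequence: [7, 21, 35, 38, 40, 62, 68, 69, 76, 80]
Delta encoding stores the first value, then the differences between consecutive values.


First value: 7
Deltas:
  21 - 7 = 14
  35 - 21 = 14
  38 - 35 = 3
  40 - 38 = 2
  62 - 40 = 22
  68 - 62 = 6
  69 - 68 = 1
  76 - 69 = 7
  80 - 76 = 4


Delta encoded: [7, 14, 14, 3, 2, 22, 6, 1, 7, 4]


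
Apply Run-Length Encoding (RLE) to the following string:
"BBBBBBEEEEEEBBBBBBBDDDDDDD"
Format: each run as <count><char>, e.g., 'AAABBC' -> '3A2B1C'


Scanning runs left to right:
  i=0: run of 'B' x 6 -> '6B'
  i=6: run of 'E' x 6 -> '6E'
  i=12: run of 'B' x 7 -> '7B'
  i=19: run of 'D' x 7 -> '7D'

RLE = 6B6E7B7D


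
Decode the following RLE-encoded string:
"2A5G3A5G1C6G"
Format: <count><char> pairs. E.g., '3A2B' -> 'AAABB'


Expanding each <count><char> pair:
  2A -> 'AA'
  5G -> 'GGGGG'
  3A -> 'AAA'
  5G -> 'GGGGG'
  1C -> 'C'
  6G -> 'GGGGGG'

Decoded = AAGGGGGAAAGGGGGCGGGGGG


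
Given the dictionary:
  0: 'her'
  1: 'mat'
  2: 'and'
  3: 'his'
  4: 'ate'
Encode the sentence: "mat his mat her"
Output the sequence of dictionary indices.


Look up each word in the dictionary:
  'mat' -> 1
  'his' -> 3
  'mat' -> 1
  'her' -> 0

Encoded: [1, 3, 1, 0]


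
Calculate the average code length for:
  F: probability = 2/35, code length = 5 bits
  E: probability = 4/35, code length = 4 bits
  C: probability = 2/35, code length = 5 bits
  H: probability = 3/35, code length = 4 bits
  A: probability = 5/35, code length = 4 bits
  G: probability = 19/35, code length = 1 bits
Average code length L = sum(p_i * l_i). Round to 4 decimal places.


Weighted contributions p_i * l_i:
  F: (2/35) * 5 = 10/35
  E: (4/35) * 4 = 16/35
  C: (2/35) * 5 = 10/35
  H: (3/35) * 4 = 12/35
  A: (5/35) * 4 = 20/35
  G: (19/35) * 1 = 19/35
Sum = (10 + 16 + 10 + 12 + 20 + 19)/35 = 87/35

L = 87/35 = 2.4857 bits/symbol


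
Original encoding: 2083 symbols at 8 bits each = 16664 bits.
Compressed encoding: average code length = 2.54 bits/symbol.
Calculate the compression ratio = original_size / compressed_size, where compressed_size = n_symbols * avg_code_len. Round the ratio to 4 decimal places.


original_size = n_symbols * orig_bits = 2083 * 8 = 16664 bits
compressed_size = n_symbols * avg_code_len = 2083 * 2.54 = 5290.82 bits
ratio = original_size / compressed_size = 16664 / 5290.82 = 3.1496

Compression ratio = 3.1496


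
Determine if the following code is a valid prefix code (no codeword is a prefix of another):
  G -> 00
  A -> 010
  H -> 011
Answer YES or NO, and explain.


Checking each pair (does one codeword prefix another?):
  G='00' vs A='010': no prefix
  G='00' vs H='011': no prefix
  A='010' vs G='00': no prefix
  A='010' vs H='011': no prefix
  H='011' vs G='00': no prefix
  H='011' vs A='010': no prefix
No violation found over all pairs.

YES -- this is a valid prefix code. No codeword is a prefix of any other codeword.


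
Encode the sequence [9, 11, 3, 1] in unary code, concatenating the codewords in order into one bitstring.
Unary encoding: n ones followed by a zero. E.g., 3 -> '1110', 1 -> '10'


Encode each number as n ones followed by a terminating 0:
  9 -> 1111111110 (10 bits)
  11 -> 111111111110 (12 bits)
  3 -> 1110 (4 bits)
  1 -> 10 (2 bits)
Total length = 10 + 12 + 4 + 2 = 28 bits.

Unary([9, 11, 3, 1]) = 1111111110111111111110111010 (28 bits)


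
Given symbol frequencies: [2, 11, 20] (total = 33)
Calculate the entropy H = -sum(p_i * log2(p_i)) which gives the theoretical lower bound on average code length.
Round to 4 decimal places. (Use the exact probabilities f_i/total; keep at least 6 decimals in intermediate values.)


Per-symbol terms -p_i * log2(p_i) with p_i = f_i/33:
  p = 2/33 = 0.060606: log2(p) = -4.044394, -p*log2(p) = 0.245115
  p = 11/33 = 0.333333: log2(p) = -1.584963, -p*log2(p) = 0.528321
  p = 20/33 = 0.606061: log2(p) = -0.722466, -p*log2(p) = 0.437858
H = 0.245115 + 0.528321 + 0.437858 = 1.211294

H = 1.2113 bits/symbol


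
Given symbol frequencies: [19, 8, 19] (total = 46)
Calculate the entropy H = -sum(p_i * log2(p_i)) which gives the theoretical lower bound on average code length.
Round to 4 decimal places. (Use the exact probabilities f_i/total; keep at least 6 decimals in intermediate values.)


Per-symbol terms -p_i * log2(p_i) with p_i = f_i/46:
  p = 19/46 = 0.413043: log2(p) = -1.275634, -p*log2(p) = 0.526892
  p = 8/46 = 0.173913: log2(p) = -2.523562, -p*log2(p) = 0.438880
  p = 19/46 = 0.413043: log2(p) = -1.275634, -p*log2(p) = 0.526892
H = 0.526892 + 0.438880 + 0.526892 = 1.492664

H = 1.4927 bits/symbol


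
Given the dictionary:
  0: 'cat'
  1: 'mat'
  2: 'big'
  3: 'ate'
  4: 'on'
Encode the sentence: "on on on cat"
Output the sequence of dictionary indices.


Look up each word in the dictionary:
  'on' -> 4
  'on' -> 4
  'on' -> 4
  'cat' -> 0

Encoded: [4, 4, 4, 0]


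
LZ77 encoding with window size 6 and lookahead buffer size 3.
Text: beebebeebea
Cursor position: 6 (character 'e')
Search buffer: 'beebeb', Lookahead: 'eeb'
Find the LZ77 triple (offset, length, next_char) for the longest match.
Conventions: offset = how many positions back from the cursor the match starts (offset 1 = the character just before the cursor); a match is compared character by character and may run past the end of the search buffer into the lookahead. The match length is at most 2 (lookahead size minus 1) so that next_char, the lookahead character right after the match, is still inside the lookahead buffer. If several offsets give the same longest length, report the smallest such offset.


Try each offset into the search buffer:
  offset=1 (pos 5, char 'b'): match length 0
  offset=2 (pos 4, char 'e'): match length 1
  offset=3 (pos 3, char 'b'): match length 0
  offset=4 (pos 2, char 'e'): match length 1
  offset=5 (pos 1, char 'e'): match length 2
  offset=6 (pos 0, char 'b'): match length 0
Longest match has length 2 at offset 5.
next_char = character at position 6 + 2 = 8 -> 'b'

Best match: offset=5, length=2 (matching 'ee' starting at position 1)
LZ77 triple: (5, 2, 'b')


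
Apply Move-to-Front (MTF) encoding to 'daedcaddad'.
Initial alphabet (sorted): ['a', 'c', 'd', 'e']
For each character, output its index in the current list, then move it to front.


MTF encoding:
'd': index 2 in ['a', 'c', 'd', 'e'] -> ['d', 'a', 'c', 'e']
'a': index 1 in ['d', 'a', 'c', 'e'] -> ['a', 'd', 'c', 'e']
'e': index 3 in ['a', 'd', 'c', 'e'] -> ['e', 'a', 'd', 'c']
'd': index 2 in ['e', 'a', 'd', 'c'] -> ['d', 'e', 'a', 'c']
'c': index 3 in ['d', 'e', 'a', 'c'] -> ['c', 'd', 'e', 'a']
'a': index 3 in ['c', 'd', 'e', 'a'] -> ['a', 'c', 'd', 'e']
'd': index 2 in ['a', 'c', 'd', 'e'] -> ['d', 'a', 'c', 'e']
'd': index 0 in ['d', 'a', 'c', 'e'] -> ['d', 'a', 'c', 'e']
'a': index 1 in ['d', 'a', 'c', 'e'] -> ['a', 'd', 'c', 'e']
'd': index 1 in ['a', 'd', 'c', 'e'] -> ['d', 'a', 'c', 'e']


Output: [2, 1, 3, 2, 3, 3, 2, 0, 1, 1]


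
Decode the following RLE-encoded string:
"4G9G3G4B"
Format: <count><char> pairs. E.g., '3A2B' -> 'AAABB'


Expanding each <count><char> pair:
  4G -> 'GGGG'
  9G -> 'GGGGGGGGG'
  3G -> 'GGG'
  4B -> 'BBBB'

Decoded = GGGGGGGGGGGGGGGGBBBB


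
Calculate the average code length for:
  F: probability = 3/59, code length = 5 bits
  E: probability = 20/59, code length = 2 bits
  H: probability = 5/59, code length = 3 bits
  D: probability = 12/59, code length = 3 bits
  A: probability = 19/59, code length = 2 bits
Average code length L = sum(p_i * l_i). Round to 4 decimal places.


Weighted contributions p_i * l_i:
  F: (3/59) * 5 = 15/59
  E: (20/59) * 2 = 40/59
  H: (5/59) * 3 = 15/59
  D: (12/59) * 3 = 36/59
  A: (19/59) * 2 = 38/59
Sum = (15 + 40 + 15 + 36 + 38)/59 = 144/59

L = 144/59 = 2.4407 bits/symbol


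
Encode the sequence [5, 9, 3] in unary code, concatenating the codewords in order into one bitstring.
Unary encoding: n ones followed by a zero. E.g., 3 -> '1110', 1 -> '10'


Encode each number as n ones followed by a terminating 0:
  5 -> 111110 (6 bits)
  9 -> 1111111110 (10 bits)
  3 -> 1110 (4 bits)
Total length = 6 + 10 + 4 = 20 bits.

Unary([5, 9, 3]) = 11111011111111101110 (20 bits)


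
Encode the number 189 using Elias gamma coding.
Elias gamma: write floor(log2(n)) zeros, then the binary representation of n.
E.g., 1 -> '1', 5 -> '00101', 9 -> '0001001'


num_bits = floor(log2(189)) + 1 = 8
leading_zeros = num_bits - 1 = 7
binary(189) = 10111101

Elias gamma(189) = '0000000' + '10111101' = 000000010111101 (15 bits)


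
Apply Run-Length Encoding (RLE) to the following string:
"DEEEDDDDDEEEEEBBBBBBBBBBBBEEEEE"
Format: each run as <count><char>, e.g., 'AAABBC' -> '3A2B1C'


Scanning runs left to right:
  i=0: run of 'D' x 1 -> '1D'
  i=1: run of 'E' x 3 -> '3E'
  i=4: run of 'D' x 5 -> '5D'
  i=9: run of 'E' x 5 -> '5E'
  i=14: run of 'B' x 12 -> '12B'
  i=26: run of 'E' x 5 -> '5E'

RLE = 1D3E5D5E12B5E


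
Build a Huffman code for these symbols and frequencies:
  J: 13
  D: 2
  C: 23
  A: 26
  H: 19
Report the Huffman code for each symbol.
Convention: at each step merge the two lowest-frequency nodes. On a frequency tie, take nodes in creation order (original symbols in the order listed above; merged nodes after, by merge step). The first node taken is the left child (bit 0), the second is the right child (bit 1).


Huffman tree construction:
Step 1: Merge D(2) + J(13) = 15
Step 2: Merge (D+J)(15) + H(19) = 34
Step 3: Merge C(23) + A(26) = 49
Step 4: Merge ((D+J)+H)(34) + (C+A)(49) = 83
Read each symbol's code off the tree from the root (left child = 0, right child = 1).

Codes:
  J: 001 (length 3)
  D: 000 (length 3)
  C: 10 (length 2)
  A: 11 (length 2)
  H: 01 (length 2)
Average code length: 181/83 = 2.1807 bits/symbol


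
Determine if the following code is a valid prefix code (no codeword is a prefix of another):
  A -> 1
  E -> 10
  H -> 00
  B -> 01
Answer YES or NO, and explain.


Checking each pair (does one codeword prefix another?):
  A='1' vs E='10': prefix -- VIOLATION

NO -- this is NOT a valid prefix code. A (1) is a prefix of E (10).


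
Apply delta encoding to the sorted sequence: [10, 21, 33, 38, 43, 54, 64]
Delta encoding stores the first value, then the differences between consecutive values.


First value: 10
Deltas:
  21 - 10 = 11
  33 - 21 = 12
  38 - 33 = 5
  43 - 38 = 5
  54 - 43 = 11
  64 - 54 = 10


Delta encoded: [10, 11, 12, 5, 5, 11, 10]


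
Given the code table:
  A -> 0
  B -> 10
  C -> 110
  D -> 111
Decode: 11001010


Decoding:
110 -> C
0 -> A
10 -> B
10 -> B


Result: CABB


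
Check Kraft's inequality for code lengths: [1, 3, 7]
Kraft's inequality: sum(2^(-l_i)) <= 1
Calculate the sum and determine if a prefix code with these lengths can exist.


Sum = 2^(-1) + 2^(-3) + 2^(-7)
    = 0.5 + 0.125 + 0.0078125
    = 81/128 = 0.6328125
Since 0.6328125 <= 1, Kraft's inequality IS satisfied.
A prefix code with these lengths CAN exist.

Kraft sum = 0.6328125. Satisfied.


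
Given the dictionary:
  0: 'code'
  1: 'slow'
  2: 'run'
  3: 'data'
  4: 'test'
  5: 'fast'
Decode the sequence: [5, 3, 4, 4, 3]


Look up each index in the dictionary:
  5 -> 'fast'
  3 -> 'data'
  4 -> 'test'
  4 -> 'test'
  3 -> 'data'

Decoded: "fast data test test data"


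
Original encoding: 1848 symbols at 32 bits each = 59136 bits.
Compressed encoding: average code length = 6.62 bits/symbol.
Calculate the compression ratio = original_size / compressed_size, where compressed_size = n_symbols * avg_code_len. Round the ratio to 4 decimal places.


original_size = n_symbols * orig_bits = 1848 * 32 = 59136 bits
compressed_size = n_symbols * avg_code_len = 1848 * 6.62 = 12233.76 bits
ratio = original_size / compressed_size = 59136 / 12233.76 = 4.8338

Compression ratio = 4.8338


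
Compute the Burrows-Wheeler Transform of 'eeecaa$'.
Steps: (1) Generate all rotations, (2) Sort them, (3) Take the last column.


Rotations (sorted):
  0: $eeecaa -> last char: a
  1: a$eeeca -> last char: a
  2: aa$eeec -> last char: c
  3: caa$eee -> last char: e
  4: ecaa$ee -> last char: e
  5: eecaa$e -> last char: e
  6: eeecaa$ -> last char: $


BWT = aaceee$


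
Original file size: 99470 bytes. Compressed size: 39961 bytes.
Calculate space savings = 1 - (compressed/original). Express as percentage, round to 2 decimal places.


ratio = compressed/original = 39961/99470 = 0.401739
savings = 1 - ratio = 1 - 0.401739 = 0.598261
as a percentage: 0.598261 * 100 = 59.83%

Space savings = 1 - 39961/99470 = 59.83%


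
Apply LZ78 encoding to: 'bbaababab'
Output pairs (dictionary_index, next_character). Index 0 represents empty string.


LZ78 encoding steps:
Dictionary: {0: ''}
Step 1: w='' (idx 0), next='b' -> output (0, 'b'), add 'b' as idx 1
Step 2: w='b' (idx 1), next='a' -> output (1, 'a'), add 'ba' as idx 2
Step 3: w='' (idx 0), next='a' -> output (0, 'a'), add 'a' as idx 3
Step 4: w='ba' (idx 2), next='b' -> output (2, 'b'), add 'bab' as idx 4
Step 5: w='a' (idx 3), next='b' -> output (3, 'b'), add 'ab' as idx 5


Encoded: [(0, 'b'), (1, 'a'), (0, 'a'), (2, 'b'), (3, 'b')]


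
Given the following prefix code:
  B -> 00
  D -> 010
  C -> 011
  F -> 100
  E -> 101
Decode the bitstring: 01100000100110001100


Decoding step by step:
Bits 011 -> C
Bits 00 -> B
Bits 00 -> B
Bits 010 -> D
Bits 011 -> C
Bits 00 -> B
Bits 011 -> C
Bits 00 -> B


Decoded message: CBBDCBCB


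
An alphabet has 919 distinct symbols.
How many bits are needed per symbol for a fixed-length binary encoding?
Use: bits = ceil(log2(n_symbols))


log2(919) = 9.8439
Bracket: 2^9 = 512 < 919 <= 2^10 = 1024
So ceil(log2(919)) = 10

bits = ceil(log2(919)) = ceil(9.8439) = 10 bits


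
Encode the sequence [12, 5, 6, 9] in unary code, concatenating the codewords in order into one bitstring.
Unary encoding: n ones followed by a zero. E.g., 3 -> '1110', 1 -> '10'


Encode each number as n ones followed by a terminating 0:
  12 -> 1111111111110 (13 bits)
  5 -> 111110 (6 bits)
  6 -> 1111110 (7 bits)
  9 -> 1111111110 (10 bits)
Total length = 13 + 6 + 7 + 10 = 36 bits.

Unary([12, 5, 6, 9]) = 111111111111011111011111101111111110 (36 bits)


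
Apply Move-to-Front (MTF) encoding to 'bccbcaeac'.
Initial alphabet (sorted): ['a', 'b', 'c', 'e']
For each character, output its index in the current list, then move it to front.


MTF encoding:
'b': index 1 in ['a', 'b', 'c', 'e'] -> ['b', 'a', 'c', 'e']
'c': index 2 in ['b', 'a', 'c', 'e'] -> ['c', 'b', 'a', 'e']
'c': index 0 in ['c', 'b', 'a', 'e'] -> ['c', 'b', 'a', 'e']
'b': index 1 in ['c', 'b', 'a', 'e'] -> ['b', 'c', 'a', 'e']
'c': index 1 in ['b', 'c', 'a', 'e'] -> ['c', 'b', 'a', 'e']
'a': index 2 in ['c', 'b', 'a', 'e'] -> ['a', 'c', 'b', 'e']
'e': index 3 in ['a', 'c', 'b', 'e'] -> ['e', 'a', 'c', 'b']
'a': index 1 in ['e', 'a', 'c', 'b'] -> ['a', 'e', 'c', 'b']
'c': index 2 in ['a', 'e', 'c', 'b'] -> ['c', 'a', 'e', 'b']


Output: [1, 2, 0, 1, 1, 2, 3, 1, 2]


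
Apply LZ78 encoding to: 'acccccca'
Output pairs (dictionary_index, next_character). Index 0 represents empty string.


LZ78 encoding steps:
Dictionary: {0: ''}
Step 1: w='' (idx 0), next='a' -> output (0, 'a'), add 'a' as idx 1
Step 2: w='' (idx 0), next='c' -> output (0, 'c'), add 'c' as idx 2
Step 3: w='c' (idx 2), next='c' -> output (2, 'c'), add 'cc' as idx 3
Step 4: w='cc' (idx 3), next='c' -> output (3, 'c'), add 'ccc' as idx 4
Step 5: w='a' (idx 1), end of input -> output (1, '')


Encoded: [(0, 'a'), (0, 'c'), (2, 'c'), (3, 'c'), (1, '')]


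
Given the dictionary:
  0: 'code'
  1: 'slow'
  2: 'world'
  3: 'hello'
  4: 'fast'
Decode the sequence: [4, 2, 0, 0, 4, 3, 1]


Look up each index in the dictionary:
  4 -> 'fast'
  2 -> 'world'
  0 -> 'code'
  0 -> 'code'
  4 -> 'fast'
  3 -> 'hello'
  1 -> 'slow'

Decoded: "fast world code code fast hello slow"


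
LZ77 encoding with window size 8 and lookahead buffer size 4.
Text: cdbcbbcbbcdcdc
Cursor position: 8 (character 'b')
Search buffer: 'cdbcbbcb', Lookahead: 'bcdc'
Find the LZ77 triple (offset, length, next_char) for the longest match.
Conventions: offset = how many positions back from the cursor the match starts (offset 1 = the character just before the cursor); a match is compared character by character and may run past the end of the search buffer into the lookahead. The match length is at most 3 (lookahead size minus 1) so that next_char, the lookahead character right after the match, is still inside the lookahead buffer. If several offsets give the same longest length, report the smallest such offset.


Try each offset into the search buffer:
  offset=1 (pos 7, char 'b'): match length 1
  offset=2 (pos 6, char 'c'): match length 0
  offset=3 (pos 5, char 'b'): match length 2
  offset=4 (pos 4, char 'b'): match length 1
  offset=5 (pos 3, char 'c'): match length 0
  offset=6 (pos 2, char 'b'): match length 2
  offset=7 (pos 1, char 'd'): match length 0
  offset=8 (pos 0, char 'c'): match length 0
Longest match has length 2, found at offsets 3, 6; take the smallest, offset 3.
next_char = character at position 8 + 2 = 10 -> 'd'

Best match: offset=3, length=2 (matching 'bc' starting at position 5)
LZ77 triple: (3, 2, 'd')


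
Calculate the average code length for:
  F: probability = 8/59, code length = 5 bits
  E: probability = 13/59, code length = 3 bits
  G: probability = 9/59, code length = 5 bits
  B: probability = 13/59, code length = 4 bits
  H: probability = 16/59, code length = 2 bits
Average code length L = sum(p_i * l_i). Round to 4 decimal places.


Weighted contributions p_i * l_i:
  F: (8/59) * 5 = 40/59
  E: (13/59) * 3 = 39/59
  G: (9/59) * 5 = 45/59
  B: (13/59) * 4 = 52/59
  H: (16/59) * 2 = 32/59
Sum = (40 + 39 + 45 + 52 + 32)/59 = 208/59

L = 208/59 = 3.5254 bits/symbol


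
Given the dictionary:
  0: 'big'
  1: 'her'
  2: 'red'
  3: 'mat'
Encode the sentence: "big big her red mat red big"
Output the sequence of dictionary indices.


Look up each word in the dictionary:
  'big' -> 0
  'big' -> 0
  'her' -> 1
  'red' -> 2
  'mat' -> 3
  'red' -> 2
  'big' -> 0

Encoded: [0, 0, 1, 2, 3, 2, 0]


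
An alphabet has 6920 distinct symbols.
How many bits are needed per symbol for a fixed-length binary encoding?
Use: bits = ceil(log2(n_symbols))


log2(6920) = 12.7566
Bracket: 2^12 = 4096 < 6920 <= 2^13 = 8192
So ceil(log2(6920)) = 13

bits = ceil(log2(6920)) = ceil(12.7566) = 13 bits


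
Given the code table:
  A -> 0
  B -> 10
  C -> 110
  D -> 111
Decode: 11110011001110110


Decoding:
111 -> D
10 -> B
0 -> A
110 -> C
0 -> A
111 -> D
0 -> A
110 -> C


Result: DBACADAC


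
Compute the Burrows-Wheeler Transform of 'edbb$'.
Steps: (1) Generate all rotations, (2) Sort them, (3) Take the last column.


Rotations (sorted):
  0: $edbb -> last char: b
  1: b$edb -> last char: b
  2: bb$ed -> last char: d
  3: dbb$e -> last char: e
  4: edbb$ -> last char: $


BWT = bbde$


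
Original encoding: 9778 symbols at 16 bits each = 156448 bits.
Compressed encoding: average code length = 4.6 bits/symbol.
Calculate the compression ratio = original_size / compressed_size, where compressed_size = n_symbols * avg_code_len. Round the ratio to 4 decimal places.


original_size = n_symbols * orig_bits = 9778 * 16 = 156448 bits
compressed_size = n_symbols * avg_code_len = 9778 * 4.6 = 44978.8 bits
ratio = original_size / compressed_size = 156448 / 44978.8 = 3.4783

Compression ratio = 3.4783


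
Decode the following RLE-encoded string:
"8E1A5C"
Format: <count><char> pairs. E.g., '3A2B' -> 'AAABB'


Expanding each <count><char> pair:
  8E -> 'EEEEEEEE'
  1A -> 'A'
  5C -> 'CCCCC'

Decoded = EEEEEEEEACCCCC


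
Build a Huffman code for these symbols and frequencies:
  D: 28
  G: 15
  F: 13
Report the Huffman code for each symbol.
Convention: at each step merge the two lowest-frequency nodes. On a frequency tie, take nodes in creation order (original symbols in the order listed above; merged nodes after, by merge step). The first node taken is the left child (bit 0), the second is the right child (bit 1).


Huffman tree construction:
Step 1: Merge F(13) + G(15) = 28
Step 2: Merge D(28) + (F+G)(28) = 56
Read each symbol's code off the tree from the root (left child = 0, right child = 1).

Codes:
  D: 0 (length 1)
  G: 11 (length 2)
  F: 10 (length 2)
Average code length: 84/56 = 1.5000 bits/symbol


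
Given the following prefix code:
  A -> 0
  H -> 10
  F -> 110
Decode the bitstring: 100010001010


Decoding step by step:
Bits 10 -> H
Bits 0 -> A
Bits 0 -> A
Bits 10 -> H
Bits 0 -> A
Bits 0 -> A
Bits 10 -> H
Bits 10 -> H


Decoded message: HAAHAAHH


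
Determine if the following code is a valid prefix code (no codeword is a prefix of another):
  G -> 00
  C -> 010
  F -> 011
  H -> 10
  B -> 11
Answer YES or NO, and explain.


Checking each pair (does one codeword prefix another?):
  G='00' vs C='010': no prefix
  G='00' vs F='011': no prefix
  G='00' vs H='10': no prefix
  G='00' vs B='11': no prefix
  C='010' vs G='00': no prefix
  C='010' vs F='011': no prefix
  C='010' vs H='10': no prefix
  C='010' vs B='11': no prefix
  F='011' vs G='00': no prefix
  F='011' vs C='010': no prefix
  F='011' vs H='10': no prefix
  F='011' vs B='11': no prefix
  H='10' vs G='00': no prefix
  H='10' vs C='010': no prefix
  H='10' vs F='011': no prefix
  H='10' vs B='11': no prefix
  B='11' vs G='00': no prefix
  B='11' vs C='010': no prefix
  B='11' vs F='011': no prefix
  B='11' vs H='10': no prefix
No violation found over all pairs.

YES -- this is a valid prefix code. No codeword is a prefix of any other codeword.


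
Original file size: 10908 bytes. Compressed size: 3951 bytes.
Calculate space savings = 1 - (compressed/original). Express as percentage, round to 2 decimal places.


ratio = compressed/original = 3951/10908 = 0.362211
savings = 1 - ratio = 1 - 0.362211 = 0.637789
as a percentage: 0.637789 * 100 = 63.78%

Space savings = 1 - 3951/10908 = 63.78%


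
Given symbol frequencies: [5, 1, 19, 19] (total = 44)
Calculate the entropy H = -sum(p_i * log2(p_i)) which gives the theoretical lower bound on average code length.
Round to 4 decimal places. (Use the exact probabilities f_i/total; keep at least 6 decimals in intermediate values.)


Per-symbol terms -p_i * log2(p_i) with p_i = f_i/44:
  p = 5/44 = 0.113636: log2(p) = -3.137504, -p*log2(p) = 0.356534
  p = 1/44 = 0.022727: log2(p) = -5.459432, -p*log2(p) = 0.124078
  p = 19/44 = 0.431818: log2(p) = -1.211504, -p*log2(p) = 0.523149
  p = 19/44 = 0.431818: log2(p) = -1.211504, -p*log2(p) = 0.523149
H = 0.356534 + 0.124078 + 0.523149 + 0.523149 = 1.526910

H = 1.5269 bits/symbol


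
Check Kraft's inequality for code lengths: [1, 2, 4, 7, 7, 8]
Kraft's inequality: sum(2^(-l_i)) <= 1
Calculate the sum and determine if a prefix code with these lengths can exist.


Sum = 2^(-1) + 2^(-2) + 2^(-4) + 2^(-7) + 2^(-7) + 2^(-8)
    = 0.5 + 0.25 + 0.0625 + 0.0078125 + 0.0078125 + 0.00390625
    = 213/256 = 0.83203125
Since 0.83203125 <= 1, Kraft's inequality IS satisfied.
A prefix code with these lengths CAN exist.

Kraft sum = 0.83203125. Satisfied.


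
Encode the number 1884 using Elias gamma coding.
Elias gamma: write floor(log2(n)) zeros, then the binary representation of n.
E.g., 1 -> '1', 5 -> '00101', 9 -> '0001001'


num_bits = floor(log2(1884)) + 1 = 11
leading_zeros = num_bits - 1 = 10
binary(1884) = 11101011100

Elias gamma(1884) = '0000000000' + '11101011100' = 000000000011101011100 (21 bits)


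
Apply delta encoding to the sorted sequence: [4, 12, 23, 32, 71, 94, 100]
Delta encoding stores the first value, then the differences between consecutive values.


First value: 4
Deltas:
  12 - 4 = 8
  23 - 12 = 11
  32 - 23 = 9
  71 - 32 = 39
  94 - 71 = 23
  100 - 94 = 6


Delta encoded: [4, 8, 11, 9, 39, 23, 6]


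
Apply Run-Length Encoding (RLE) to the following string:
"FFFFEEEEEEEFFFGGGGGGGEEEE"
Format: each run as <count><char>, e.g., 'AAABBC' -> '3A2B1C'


Scanning runs left to right:
  i=0: run of 'F' x 4 -> '4F'
  i=4: run of 'E' x 7 -> '7E'
  i=11: run of 'F' x 3 -> '3F'
  i=14: run of 'G' x 7 -> '7G'
  i=21: run of 'E' x 4 -> '4E'

RLE = 4F7E3F7G4E


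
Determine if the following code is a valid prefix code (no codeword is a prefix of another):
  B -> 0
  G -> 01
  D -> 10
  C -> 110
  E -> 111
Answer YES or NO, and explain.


Checking each pair (does one codeword prefix another?):
  B='0' vs G='01': prefix -- VIOLATION

NO -- this is NOT a valid prefix code. B (0) is a prefix of G (01).


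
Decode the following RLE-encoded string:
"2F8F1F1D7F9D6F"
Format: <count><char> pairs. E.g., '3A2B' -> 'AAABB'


Expanding each <count><char> pair:
  2F -> 'FF'
  8F -> 'FFFFFFFF'
  1F -> 'F'
  1D -> 'D'
  7F -> 'FFFFFFF'
  9D -> 'DDDDDDDDD'
  6F -> 'FFFFFF'

Decoded = FFFFFFFFFFFDFFFFFFFDDDDDDDDDFFFFFF


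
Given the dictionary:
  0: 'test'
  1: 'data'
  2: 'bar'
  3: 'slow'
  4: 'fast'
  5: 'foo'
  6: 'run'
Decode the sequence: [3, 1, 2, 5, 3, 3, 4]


Look up each index in the dictionary:
  3 -> 'slow'
  1 -> 'data'
  2 -> 'bar'
  5 -> 'foo'
  3 -> 'slow'
  3 -> 'slow'
  4 -> 'fast'

Decoded: "slow data bar foo slow slow fast"


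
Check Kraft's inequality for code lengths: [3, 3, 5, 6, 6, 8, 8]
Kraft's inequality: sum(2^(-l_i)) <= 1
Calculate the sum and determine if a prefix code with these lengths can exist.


Sum = 2^(-3) + 2^(-3) + 2^(-5) + 2^(-6) + 2^(-6) + 2^(-8) + 2^(-8)
    = 0.125 + 0.125 + 0.03125 + 0.015625 + 0.015625 + 0.00390625 + 0.00390625
    = 82/256 = 0.3203125
Since 0.3203125 <= 1, Kraft's inequality IS satisfied.
A prefix code with these lengths CAN exist.

Kraft sum = 0.3203125. Satisfied.


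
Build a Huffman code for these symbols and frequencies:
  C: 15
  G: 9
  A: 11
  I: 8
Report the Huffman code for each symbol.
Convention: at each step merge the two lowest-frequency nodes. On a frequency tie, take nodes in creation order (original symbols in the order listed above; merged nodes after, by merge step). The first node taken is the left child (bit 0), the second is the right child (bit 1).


Huffman tree construction:
Step 1: Merge I(8) + G(9) = 17
Step 2: Merge A(11) + C(15) = 26
Step 3: Merge (I+G)(17) + (A+C)(26) = 43
Read each symbol's code off the tree from the root (left child = 0, right child = 1).

Codes:
  C: 11 (length 2)
  G: 01 (length 2)
  A: 10 (length 2)
  I: 00 (length 2)
Average code length: 86/43 = 2.0000 bits/symbol


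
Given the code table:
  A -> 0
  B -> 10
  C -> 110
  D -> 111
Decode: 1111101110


Decoding:
111 -> D
110 -> C
111 -> D
0 -> A


Result: DCDA


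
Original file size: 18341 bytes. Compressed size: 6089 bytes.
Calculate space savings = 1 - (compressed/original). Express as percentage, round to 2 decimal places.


ratio = compressed/original = 6089/18341 = 0.331988
savings = 1 - ratio = 1 - 0.331988 = 0.668012
as a percentage: 0.668012 * 100 = 66.8%

Space savings = 1 - 6089/18341 = 66.8%


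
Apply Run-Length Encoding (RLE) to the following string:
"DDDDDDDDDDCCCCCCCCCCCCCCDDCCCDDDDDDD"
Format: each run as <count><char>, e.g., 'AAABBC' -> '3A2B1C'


Scanning runs left to right:
  i=0: run of 'D' x 10 -> '10D'
  i=10: run of 'C' x 14 -> '14C'
  i=24: run of 'D' x 2 -> '2D'
  i=26: run of 'C' x 3 -> '3C'
  i=29: run of 'D' x 7 -> '7D'

RLE = 10D14C2D3C7D


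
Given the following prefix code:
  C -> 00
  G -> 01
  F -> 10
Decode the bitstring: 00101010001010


Decoding step by step:
Bits 00 -> C
Bits 10 -> F
Bits 10 -> F
Bits 10 -> F
Bits 00 -> C
Bits 10 -> F
Bits 10 -> F


Decoded message: CFFFCFF


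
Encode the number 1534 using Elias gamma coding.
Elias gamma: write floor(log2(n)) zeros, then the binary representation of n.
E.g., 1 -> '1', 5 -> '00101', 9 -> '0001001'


num_bits = floor(log2(1534)) + 1 = 11
leading_zeros = num_bits - 1 = 10
binary(1534) = 10111111110

Elias gamma(1534) = '0000000000' + '10111111110' = 000000000010111111110 (21 bits)


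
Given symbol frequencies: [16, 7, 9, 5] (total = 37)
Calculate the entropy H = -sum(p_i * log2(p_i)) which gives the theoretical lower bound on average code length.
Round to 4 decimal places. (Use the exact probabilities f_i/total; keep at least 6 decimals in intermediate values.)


Per-symbol terms -p_i * log2(p_i) with p_i = f_i/37:
  p = 16/37 = 0.432432: log2(p) = -1.209453, -p*log2(p) = 0.523007
  p = 7/37 = 0.189189: log2(p) = -2.402098, -p*log2(p) = 0.454451
  p = 9/37 = 0.243243: log2(p) = -2.039528, -p*log2(p) = 0.496101
  p = 5/37 = 0.135135: log2(p) = -2.887525, -p*log2(p) = 0.390206
H = 0.523007 + 0.454451 + 0.496101 + 0.390206 = 1.863765

H = 1.8638 bits/symbol


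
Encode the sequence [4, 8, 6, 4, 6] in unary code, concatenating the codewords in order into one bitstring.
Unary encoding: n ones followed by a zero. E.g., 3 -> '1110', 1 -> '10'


Encode each number as n ones followed by a terminating 0:
  4 -> 11110 (5 bits)
  8 -> 111111110 (9 bits)
  6 -> 1111110 (7 bits)
  4 -> 11110 (5 bits)
  6 -> 1111110 (7 bits)
Total length = 5 + 9 + 7 + 5 + 7 = 33 bits.

Unary([4, 8, 6, 4, 6]) = 111101111111101111110111101111110 (33 bits)


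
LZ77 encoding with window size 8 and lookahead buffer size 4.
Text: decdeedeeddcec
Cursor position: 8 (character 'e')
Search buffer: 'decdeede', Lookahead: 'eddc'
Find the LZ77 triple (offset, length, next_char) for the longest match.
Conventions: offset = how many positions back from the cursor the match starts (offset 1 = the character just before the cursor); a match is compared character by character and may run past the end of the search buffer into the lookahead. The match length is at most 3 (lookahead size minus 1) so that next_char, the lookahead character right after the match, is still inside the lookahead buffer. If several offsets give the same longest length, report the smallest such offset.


Try each offset into the search buffer:
  offset=1 (pos 7, char 'e'): match length 1
  offset=2 (pos 6, char 'd'): match length 0
  offset=3 (pos 5, char 'e'): match length 2
  offset=4 (pos 4, char 'e'): match length 1
  offset=5 (pos 3, char 'd'): match length 0
  offset=6 (pos 2, char 'c'): match length 0
  offset=7 (pos 1, char 'e'): match length 1
  offset=8 (pos 0, char 'd'): match length 0
Longest match has length 2 at offset 3.
next_char = character at position 8 + 2 = 10 -> 'd'

Best match: offset=3, length=2 (matching 'ed' starting at position 5)
LZ77 triple: (3, 2, 'd')


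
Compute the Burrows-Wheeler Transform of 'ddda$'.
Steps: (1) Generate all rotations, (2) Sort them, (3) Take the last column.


Rotations (sorted):
  0: $ddda -> last char: a
  1: a$ddd -> last char: d
  2: da$dd -> last char: d
  3: dda$d -> last char: d
  4: ddda$ -> last char: $


BWT = addd$


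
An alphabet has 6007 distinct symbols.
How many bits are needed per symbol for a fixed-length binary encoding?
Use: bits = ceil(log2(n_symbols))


log2(6007) = 12.5524
Bracket: 2^12 = 4096 < 6007 <= 2^13 = 8192
So ceil(log2(6007)) = 13

bits = ceil(log2(6007)) = ceil(12.5524) = 13 bits


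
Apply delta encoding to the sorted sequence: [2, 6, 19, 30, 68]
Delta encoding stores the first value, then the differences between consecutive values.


First value: 2
Deltas:
  6 - 2 = 4
  19 - 6 = 13
  30 - 19 = 11
  68 - 30 = 38


Delta encoded: [2, 4, 13, 11, 38]


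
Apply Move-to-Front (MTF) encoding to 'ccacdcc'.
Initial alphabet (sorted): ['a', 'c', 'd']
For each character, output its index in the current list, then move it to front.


MTF encoding:
'c': index 1 in ['a', 'c', 'd'] -> ['c', 'a', 'd']
'c': index 0 in ['c', 'a', 'd'] -> ['c', 'a', 'd']
'a': index 1 in ['c', 'a', 'd'] -> ['a', 'c', 'd']
'c': index 1 in ['a', 'c', 'd'] -> ['c', 'a', 'd']
'd': index 2 in ['c', 'a', 'd'] -> ['d', 'c', 'a']
'c': index 1 in ['d', 'c', 'a'] -> ['c', 'd', 'a']
'c': index 0 in ['c', 'd', 'a'] -> ['c', 'd', 'a']


Output: [1, 0, 1, 1, 2, 1, 0]


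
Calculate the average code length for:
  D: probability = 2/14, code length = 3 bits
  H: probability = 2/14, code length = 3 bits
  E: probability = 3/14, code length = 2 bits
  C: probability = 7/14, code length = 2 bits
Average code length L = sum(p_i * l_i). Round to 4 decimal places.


Weighted contributions p_i * l_i:
  D: (2/14) * 3 = 6/14
  H: (2/14) * 3 = 6/14
  E: (3/14) * 2 = 6/14
  C: (7/14) * 2 = 14/14
Sum = (6 + 6 + 6 + 14)/14 = 32/14

L = 32/14 = 2.2857 bits/symbol


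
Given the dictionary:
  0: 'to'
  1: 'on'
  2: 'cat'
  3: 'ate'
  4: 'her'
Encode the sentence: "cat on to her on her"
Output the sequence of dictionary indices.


Look up each word in the dictionary:
  'cat' -> 2
  'on' -> 1
  'to' -> 0
  'her' -> 4
  'on' -> 1
  'her' -> 4

Encoded: [2, 1, 0, 4, 1, 4]


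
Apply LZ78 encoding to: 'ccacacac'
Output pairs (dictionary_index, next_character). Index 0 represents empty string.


LZ78 encoding steps:
Dictionary: {0: ''}
Step 1: w='' (idx 0), next='c' -> output (0, 'c'), add 'c' as idx 1
Step 2: w='c' (idx 1), next='a' -> output (1, 'a'), add 'ca' as idx 2
Step 3: w='ca' (idx 2), next='c' -> output (2, 'c'), add 'cac' as idx 3
Step 4: w='' (idx 0), next='a' -> output (0, 'a'), add 'a' as idx 4
Step 5: w='c' (idx 1), end of input -> output (1, '')


Encoded: [(0, 'c'), (1, 'a'), (2, 'c'), (0, 'a'), (1, '')]


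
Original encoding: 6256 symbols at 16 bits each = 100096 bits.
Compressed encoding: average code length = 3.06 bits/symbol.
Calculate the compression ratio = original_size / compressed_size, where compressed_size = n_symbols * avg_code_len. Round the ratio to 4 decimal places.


original_size = n_symbols * orig_bits = 6256 * 16 = 100096 bits
compressed_size = n_symbols * avg_code_len = 6256 * 3.06 = 19143.36 bits
ratio = original_size / compressed_size = 100096 / 19143.36 = 5.2288

Compression ratio = 5.2288
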